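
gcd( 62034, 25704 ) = 42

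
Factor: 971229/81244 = 2^( - 2)*3^1*7^2*19^ ( - 1) *1069^( - 1) * 6607^1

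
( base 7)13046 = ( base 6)24012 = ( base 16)D88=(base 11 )266a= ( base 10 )3464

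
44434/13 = 3418 = 3418.00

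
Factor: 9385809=3^1*541^1 * 5783^1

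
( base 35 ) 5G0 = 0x1a1d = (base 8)15035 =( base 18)12b7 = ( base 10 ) 6685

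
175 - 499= - 324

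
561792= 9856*57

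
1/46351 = 1/46351= 0.00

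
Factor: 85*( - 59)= - 5015  =  -5^1*17^1 * 59^1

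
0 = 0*5619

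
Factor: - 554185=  - 5^1*23^1*61^1*79^1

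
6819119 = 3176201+3642918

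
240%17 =2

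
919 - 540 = 379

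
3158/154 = 1579/77 = 20.51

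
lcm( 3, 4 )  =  12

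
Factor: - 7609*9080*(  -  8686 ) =600113307920= 2^4*5^1*7^1*43^1*101^1*227^1*1087^1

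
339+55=394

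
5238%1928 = 1382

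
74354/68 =1093 + 15/34 = 1093.44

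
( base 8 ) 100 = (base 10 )64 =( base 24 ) 2g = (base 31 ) 22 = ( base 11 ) 59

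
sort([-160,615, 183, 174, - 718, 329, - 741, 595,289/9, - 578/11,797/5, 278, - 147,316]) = [-741 , - 718, - 160,-147, - 578/11, 289/9,797/5, 174,183,278, 316, 329, 595, 615] 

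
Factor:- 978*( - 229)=223962 = 2^1*3^1*163^1*229^1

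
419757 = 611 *687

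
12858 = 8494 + 4364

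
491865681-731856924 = -239991243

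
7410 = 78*95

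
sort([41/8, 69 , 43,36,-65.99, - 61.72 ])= [ - 65.99, - 61.72,41/8, 36, 43,69 ] 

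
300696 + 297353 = 598049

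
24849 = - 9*( - 2761 )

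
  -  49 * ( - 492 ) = 24108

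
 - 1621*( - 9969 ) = 16159749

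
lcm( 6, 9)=18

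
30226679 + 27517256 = 57743935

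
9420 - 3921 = 5499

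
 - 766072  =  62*( - 12356)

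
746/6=373/3= 124.33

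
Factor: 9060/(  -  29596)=-15/49 = - 3^1*5^1*7^( - 2) 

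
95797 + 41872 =137669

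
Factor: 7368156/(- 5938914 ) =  - 2^1*3^1* 59^1*139^( - 1) * 3469^1 * 7121^( - 1 ) = - 1228026/989819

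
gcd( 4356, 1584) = 396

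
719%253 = 213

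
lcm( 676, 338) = 676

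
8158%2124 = 1786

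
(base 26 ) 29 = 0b111101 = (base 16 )3D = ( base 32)1t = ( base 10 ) 61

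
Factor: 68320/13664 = 5 = 5^1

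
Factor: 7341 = 3^1 *2447^1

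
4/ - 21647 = -4/21647 = - 0.00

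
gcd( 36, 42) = 6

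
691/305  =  2 + 81/305= 2.27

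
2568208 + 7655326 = 10223534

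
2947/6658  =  2947/6658 = 0.44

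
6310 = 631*10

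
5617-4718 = 899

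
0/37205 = 0= 0.00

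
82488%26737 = 2277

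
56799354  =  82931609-26132255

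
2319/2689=2319/2689  =  0.86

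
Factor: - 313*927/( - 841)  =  3^2*29^(  -  2)*  103^1*313^1=290151/841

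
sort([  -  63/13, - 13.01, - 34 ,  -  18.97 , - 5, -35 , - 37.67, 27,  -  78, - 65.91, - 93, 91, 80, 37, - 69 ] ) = [-93,- 78, - 69, - 65.91,-37.67,-35, - 34, - 18.97,-13.01 , - 5, - 63/13, 27, 37,80, 91] 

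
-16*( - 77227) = 1235632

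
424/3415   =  424/3415 =0.12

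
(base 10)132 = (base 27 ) 4O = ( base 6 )340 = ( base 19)6I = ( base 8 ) 204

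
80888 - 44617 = 36271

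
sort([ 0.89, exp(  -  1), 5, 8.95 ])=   [ exp(- 1), 0.89,  5, 8.95]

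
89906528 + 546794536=636701064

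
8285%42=11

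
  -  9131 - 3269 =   -  12400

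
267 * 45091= 12039297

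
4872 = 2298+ 2574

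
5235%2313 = 609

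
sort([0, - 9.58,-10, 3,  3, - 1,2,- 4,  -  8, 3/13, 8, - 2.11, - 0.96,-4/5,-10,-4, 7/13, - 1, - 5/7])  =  [ - 10, - 10, - 9.58, - 8, - 4, - 4, - 2.11, - 1, - 1,-0.96, - 4/5 , - 5/7,0, 3/13, 7/13, 2, 3,3,8 ]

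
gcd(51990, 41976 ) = 6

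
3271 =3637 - 366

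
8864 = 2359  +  6505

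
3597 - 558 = 3039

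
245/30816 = 245/30816 = 0.01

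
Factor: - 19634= - 2^1 * 9817^1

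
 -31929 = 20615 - 52544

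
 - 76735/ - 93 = 76735/93 = 825.11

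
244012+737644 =981656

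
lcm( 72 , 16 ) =144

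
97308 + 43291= 140599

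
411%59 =57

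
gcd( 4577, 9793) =1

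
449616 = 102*4408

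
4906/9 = 4906/9 = 545.11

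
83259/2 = 83259/2  =  41629.50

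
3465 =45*77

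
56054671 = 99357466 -43302795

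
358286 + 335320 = 693606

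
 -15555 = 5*(-3111 )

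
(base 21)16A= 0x241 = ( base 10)577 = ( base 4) 21001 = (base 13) 355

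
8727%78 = 69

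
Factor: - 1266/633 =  - 2 = - 2^1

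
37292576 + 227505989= 264798565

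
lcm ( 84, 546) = 1092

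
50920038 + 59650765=110570803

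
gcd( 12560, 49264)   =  16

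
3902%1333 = 1236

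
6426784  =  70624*91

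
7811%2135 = 1406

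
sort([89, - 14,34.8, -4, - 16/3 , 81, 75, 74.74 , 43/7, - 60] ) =[ - 60 , - 14, - 16/3, - 4,43/7,34.8,74.74, 75,81, 89]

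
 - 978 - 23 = -1001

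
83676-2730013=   -  2646337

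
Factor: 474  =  2^1*3^1*79^1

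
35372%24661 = 10711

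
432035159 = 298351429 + 133683730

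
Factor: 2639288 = 2^3*173^1*1907^1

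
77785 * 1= 77785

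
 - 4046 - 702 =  - 4748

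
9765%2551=2112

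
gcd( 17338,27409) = 1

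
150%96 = 54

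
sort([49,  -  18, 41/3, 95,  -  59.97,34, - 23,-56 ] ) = [-59.97, - 56, - 23, - 18,41/3, 34, 49,  95 ]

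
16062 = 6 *2677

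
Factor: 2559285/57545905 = 3^2*359^( - 1 )*32059^( - 1)*56873^1  =  511857/11509181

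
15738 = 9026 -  - 6712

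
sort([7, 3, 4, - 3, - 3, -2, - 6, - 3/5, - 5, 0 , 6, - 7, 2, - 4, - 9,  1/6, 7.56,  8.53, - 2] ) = [ - 9, - 7, - 6, - 5,  -  4, - 3,-3, - 2, - 2, - 3/5, 0, 1/6, 2,  3,4, 6, 7,  7.56, 8.53 ]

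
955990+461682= 1417672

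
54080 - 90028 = - 35948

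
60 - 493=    - 433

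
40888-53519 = - 12631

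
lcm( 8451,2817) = 8451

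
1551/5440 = 1551/5440 =0.29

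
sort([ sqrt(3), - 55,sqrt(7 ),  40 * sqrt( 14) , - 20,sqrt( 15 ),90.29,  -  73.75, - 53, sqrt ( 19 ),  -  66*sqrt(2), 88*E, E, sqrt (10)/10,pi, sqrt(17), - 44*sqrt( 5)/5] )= [ - 66 *sqrt( 2 ), - 73.75, - 55, - 53 , - 20  ,-44*sqrt( 5 ) /5, sqrt( 10)/10,sqrt(3 ), sqrt( 7 ), E, pi, sqrt(15 ),sqrt (17), sqrt( 19 ),  90.29, 40*sqrt(14 ), 88 * E ] 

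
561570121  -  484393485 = 77176636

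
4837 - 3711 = 1126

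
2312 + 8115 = 10427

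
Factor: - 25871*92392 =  - 2390273432 = -2^3*41^1*631^1 * 11549^1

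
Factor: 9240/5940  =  14/9 = 2^1*3^( - 2) * 7^1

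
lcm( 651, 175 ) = 16275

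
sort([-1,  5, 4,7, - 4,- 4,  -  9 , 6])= [-9, - 4,-4, - 1,4,5,6,7]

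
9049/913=9049/913 = 9.91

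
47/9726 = 47/9726 = 0.00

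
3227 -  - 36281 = 39508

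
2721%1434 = 1287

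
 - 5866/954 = -2933/477 = - 6.15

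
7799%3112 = 1575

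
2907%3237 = 2907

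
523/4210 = 523/4210 = 0.12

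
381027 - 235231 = 145796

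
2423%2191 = 232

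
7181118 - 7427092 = - 245974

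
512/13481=512/13481  =  0.04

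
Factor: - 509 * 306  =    -  2^1 *3^2*17^1*509^1 = - 155754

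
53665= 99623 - 45958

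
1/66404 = 1/66404 = 0.00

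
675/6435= 15/143 = 0.10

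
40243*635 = 25554305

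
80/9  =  80/9 = 8.89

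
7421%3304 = 813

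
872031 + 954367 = 1826398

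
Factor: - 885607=  -  885607^1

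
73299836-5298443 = 68001393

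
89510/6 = 14918 + 1/3= 14918.33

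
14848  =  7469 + 7379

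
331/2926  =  331/2926 =0.11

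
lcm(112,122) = 6832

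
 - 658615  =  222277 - 880892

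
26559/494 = 2043/38=53.76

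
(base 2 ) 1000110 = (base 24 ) 2M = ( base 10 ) 70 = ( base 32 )26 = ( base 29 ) 2c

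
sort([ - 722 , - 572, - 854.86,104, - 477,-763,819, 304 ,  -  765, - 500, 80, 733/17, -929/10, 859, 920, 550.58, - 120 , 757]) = [- 854.86, - 765 ,-763 , - 722, -572, - 500 ,  -  477,  -  120 , - 929/10,733/17,80 , 104, 304,550.58, 757,819, 859,  920]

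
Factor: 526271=526271^1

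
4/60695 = 4/60695  =  0.00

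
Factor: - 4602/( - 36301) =2^1*3^1*13^1*31^(-1)*59^1*1171^(- 1) 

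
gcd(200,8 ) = 8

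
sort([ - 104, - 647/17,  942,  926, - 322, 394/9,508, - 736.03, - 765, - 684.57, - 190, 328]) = [ - 765,  -  736.03, - 684.57, - 322, - 190, - 104, - 647/17,394/9, 328 , 508, 926, 942 ]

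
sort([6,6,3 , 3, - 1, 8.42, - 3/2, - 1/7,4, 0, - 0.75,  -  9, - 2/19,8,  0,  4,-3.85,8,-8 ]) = [ - 9,- 8, - 3.85,  -  3/2,-1, - 0.75,-1/7, - 2/19, 0,0, 3, 3,  4,4,6,6, 8,8, 8.42]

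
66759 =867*77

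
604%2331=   604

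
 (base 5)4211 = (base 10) 556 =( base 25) m6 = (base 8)1054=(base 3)202121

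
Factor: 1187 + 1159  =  2^1*3^1*17^1*23^1 = 2346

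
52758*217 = 11448486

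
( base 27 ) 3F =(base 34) 2s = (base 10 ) 96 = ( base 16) 60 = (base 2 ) 1100000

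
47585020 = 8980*5299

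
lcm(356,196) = 17444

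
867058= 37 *23434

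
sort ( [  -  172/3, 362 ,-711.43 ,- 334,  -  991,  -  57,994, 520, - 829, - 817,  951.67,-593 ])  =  [  -  991, - 829, - 817, - 711.43, - 593,  -  334, - 172/3 ,  -  57, 362,  520, 951.67, 994 ] 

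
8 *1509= 12072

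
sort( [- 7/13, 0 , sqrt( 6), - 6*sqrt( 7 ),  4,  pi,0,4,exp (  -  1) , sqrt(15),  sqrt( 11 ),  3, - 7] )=[ - 6 * sqrt(7), - 7, - 7/13 , 0, 0 , exp( - 1), sqrt( 6), 3,pi,sqrt(11),  sqrt( 15),4,4]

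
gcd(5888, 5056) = 64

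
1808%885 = 38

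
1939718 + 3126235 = 5065953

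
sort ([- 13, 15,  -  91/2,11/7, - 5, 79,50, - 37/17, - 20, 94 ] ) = [ - 91/2,- 20, - 13, - 5, - 37/17,11/7 , 15,50, 79 , 94 ] 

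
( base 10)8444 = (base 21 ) J32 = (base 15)277E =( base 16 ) 20FC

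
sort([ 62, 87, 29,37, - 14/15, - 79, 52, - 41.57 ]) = [-79, - 41.57 ,- 14/15, 29,37, 52, 62, 87]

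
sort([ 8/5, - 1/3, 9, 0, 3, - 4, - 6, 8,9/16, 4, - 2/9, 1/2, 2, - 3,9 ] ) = [ - 6,-4, - 3, - 1/3, - 2/9, 0, 1/2,  9/16,8/5, 2, 3,4,8 , 9,9] 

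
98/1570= 49/785=0.06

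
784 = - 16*( - 49)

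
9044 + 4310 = 13354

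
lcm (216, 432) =432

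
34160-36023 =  - 1863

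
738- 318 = 420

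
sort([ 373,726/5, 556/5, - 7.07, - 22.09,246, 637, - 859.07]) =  [ - 859.07, - 22.09,-7.07  ,  556/5,726/5, 246,373,637]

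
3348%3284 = 64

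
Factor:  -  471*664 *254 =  - 79436976 = - 2^4*3^1*83^1 * 127^1*  157^1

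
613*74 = 45362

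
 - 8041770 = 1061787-9103557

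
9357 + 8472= 17829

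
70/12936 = 5/924 = 0.01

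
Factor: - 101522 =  - 2^1*23^1*2207^1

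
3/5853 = 1/1951  =  0.00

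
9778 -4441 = 5337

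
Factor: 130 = 2^1*5^1*13^1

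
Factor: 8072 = 2^3*1009^1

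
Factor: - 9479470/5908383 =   -  2^1*3^(-4) * 5^1*7^1 * 11^1*31^( - 1) * 181^( - 1) * 947^1 = - 729190/454491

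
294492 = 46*6402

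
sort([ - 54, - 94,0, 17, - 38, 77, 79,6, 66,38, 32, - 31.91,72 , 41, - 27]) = [-94, - 54, - 38,-31.91, - 27,  0,6,  17,32,38,41,  66,  72,  77,79] 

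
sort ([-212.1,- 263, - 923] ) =[ -923,-263,-212.1]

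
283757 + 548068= 831825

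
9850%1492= 898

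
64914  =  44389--20525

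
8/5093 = 8/5093= 0.00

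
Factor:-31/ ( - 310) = 1/10 = 2^ (-1 )*5^(-1)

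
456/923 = 456/923= 0.49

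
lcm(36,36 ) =36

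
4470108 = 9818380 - 5348272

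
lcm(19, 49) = 931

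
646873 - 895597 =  - 248724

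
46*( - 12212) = - 561752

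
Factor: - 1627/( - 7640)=2^( - 3 )*  5^(- 1)*191^( - 1)*1627^1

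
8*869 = 6952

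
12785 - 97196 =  - 84411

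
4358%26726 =4358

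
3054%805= 639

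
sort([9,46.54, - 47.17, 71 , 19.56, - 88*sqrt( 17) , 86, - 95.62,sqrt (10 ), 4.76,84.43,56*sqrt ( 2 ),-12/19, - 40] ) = [ - 88*sqrt(17), - 95.62, - 47.17, - 40, - 12/19,sqrt( 10 ),4.76,9,19.56, 46.54,  71, 56 * sqrt( 2), 84.43,  86 ] 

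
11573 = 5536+6037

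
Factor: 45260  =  2^2*5^1 * 31^1*73^1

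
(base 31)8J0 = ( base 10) 8277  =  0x2055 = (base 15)26bc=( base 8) 20125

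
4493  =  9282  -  4789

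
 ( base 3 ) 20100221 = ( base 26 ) 6ME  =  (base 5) 122032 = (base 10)4642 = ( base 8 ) 11042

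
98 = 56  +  42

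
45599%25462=20137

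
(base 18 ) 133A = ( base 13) 3184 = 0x1AD4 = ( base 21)fc1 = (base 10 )6868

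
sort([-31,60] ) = [ - 31,60]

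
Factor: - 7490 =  - 2^1 * 5^1*7^1 *107^1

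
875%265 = 80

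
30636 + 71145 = 101781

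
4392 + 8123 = 12515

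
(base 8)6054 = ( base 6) 22232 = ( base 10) 3116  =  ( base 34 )2NM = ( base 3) 11021102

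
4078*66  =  269148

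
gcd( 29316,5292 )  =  84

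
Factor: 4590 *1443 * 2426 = 2^2 * 3^4*5^1*13^1 * 17^1 * 37^1*1213^1=16068295620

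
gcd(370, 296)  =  74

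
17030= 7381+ 9649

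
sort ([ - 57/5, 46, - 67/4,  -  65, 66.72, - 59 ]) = [ - 65, - 59, - 67/4, - 57/5, 46,  66.72]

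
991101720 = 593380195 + 397721525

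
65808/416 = 158+ 5/26 = 158.19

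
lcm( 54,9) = 54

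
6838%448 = 118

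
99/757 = 99/757 = 0.13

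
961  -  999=  -  38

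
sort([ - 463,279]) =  [ - 463, 279 ]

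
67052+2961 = 70013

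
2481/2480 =1 + 1/2480 = 1.00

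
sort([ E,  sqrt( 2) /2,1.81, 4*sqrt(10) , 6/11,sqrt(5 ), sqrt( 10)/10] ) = [ sqrt(10)/10, 6/11, sqrt(2 )/2,  1.81, sqrt( 5),E , 4*sqrt(10)]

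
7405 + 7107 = 14512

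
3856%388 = 364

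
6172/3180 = 1543/795  =  1.94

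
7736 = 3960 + 3776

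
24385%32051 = 24385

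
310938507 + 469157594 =780096101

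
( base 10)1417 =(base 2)10110001001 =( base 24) 2B1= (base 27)1pd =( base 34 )17n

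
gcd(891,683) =1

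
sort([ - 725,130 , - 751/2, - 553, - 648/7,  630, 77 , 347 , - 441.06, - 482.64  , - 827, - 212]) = [ - 827,-725, - 553, -482.64,  -  441.06  , - 751/2, - 212, - 648/7, 77 , 130,  347, 630] 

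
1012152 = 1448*699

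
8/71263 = 8/71263= 0.00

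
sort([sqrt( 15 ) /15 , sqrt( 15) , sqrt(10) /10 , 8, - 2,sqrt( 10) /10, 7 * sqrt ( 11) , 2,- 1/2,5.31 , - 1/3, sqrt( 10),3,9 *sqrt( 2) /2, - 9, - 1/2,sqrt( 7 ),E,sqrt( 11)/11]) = [ - 9, - 2,  -  1/2,- 1/2, - 1/3, sqrt(15 ) /15,sqrt(11 )/11 , sqrt(10) /10, sqrt( 10) /10, 2,sqrt( 7 ),E, 3, sqrt(10), sqrt( 15) , 5.31,9*sqrt( 2)/2,  8,7*sqrt( 11) ]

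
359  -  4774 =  - 4415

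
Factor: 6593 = 19^1*347^1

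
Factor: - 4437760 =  - 2^8*5^1*3467^1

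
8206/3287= 2+1632/3287 = 2.50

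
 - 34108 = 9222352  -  9256460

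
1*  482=482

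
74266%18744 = 18034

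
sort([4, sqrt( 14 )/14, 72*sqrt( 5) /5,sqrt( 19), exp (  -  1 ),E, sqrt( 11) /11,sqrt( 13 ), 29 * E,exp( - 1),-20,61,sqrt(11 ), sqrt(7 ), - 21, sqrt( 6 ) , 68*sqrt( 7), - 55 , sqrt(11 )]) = [ - 55, - 21, - 20,sqrt( 14 ) /14,sqrt( 11)/11,exp(  -  1), exp( - 1), sqrt(6 ), sqrt( 7 ), E, sqrt(11), sqrt( 11), sqrt( 13 ),4, sqrt( 19), 72*sqrt( 5) /5, 61, 29*E, 68 * sqrt(7)]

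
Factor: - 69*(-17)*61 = 3^1*17^1*23^1 * 61^1 =71553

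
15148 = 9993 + 5155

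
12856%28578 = 12856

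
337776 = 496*681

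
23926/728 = 1709/52 = 32.87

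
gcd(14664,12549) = 141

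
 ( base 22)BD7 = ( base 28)74h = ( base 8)12761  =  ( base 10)5617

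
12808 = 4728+8080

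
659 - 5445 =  - 4786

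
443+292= 735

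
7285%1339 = 590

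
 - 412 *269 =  - 110828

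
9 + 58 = 67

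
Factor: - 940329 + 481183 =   -  2^1*101^1 * 2273^1 = -  459146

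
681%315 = 51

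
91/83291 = 7/6407 = 0.00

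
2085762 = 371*5622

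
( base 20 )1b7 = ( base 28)MB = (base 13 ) 393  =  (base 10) 627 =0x273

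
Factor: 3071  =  37^1* 83^1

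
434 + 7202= 7636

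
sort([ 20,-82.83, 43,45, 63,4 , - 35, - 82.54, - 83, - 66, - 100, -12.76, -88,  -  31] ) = [ - 100, - 88, - 83, - 82.83,-82.54, - 66, - 35, - 31, - 12.76, 4, 20,43,  45, 63]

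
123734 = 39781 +83953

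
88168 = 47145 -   -  41023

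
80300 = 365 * 220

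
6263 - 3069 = 3194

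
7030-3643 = 3387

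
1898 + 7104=9002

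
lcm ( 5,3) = 15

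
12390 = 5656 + 6734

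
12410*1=12410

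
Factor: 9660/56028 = 5/29 = 5^1*29^( - 1 ) 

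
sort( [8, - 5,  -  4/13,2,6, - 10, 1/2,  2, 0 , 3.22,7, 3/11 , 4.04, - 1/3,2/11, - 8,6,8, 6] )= [ - 10, - 8,-5 , - 1/3,-4/13, 0, 2/11,  3/11,1/2, 2, 2,3.22, 4.04, 6, 6 , 6 , 7,8,8] 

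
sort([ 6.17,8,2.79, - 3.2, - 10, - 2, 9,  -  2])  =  [ - 10, - 3.2, - 2, - 2, 2.79, 6.17, 8,9 ]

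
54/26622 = 1/493 = 0.00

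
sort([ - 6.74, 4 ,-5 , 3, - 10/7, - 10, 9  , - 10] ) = [ - 10, - 10, - 6.74, - 5, -10/7 , 3,4 , 9]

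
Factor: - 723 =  - 3^1*241^1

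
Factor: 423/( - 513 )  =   - 3^( - 1 )*19^(-1) * 47^1 = -47/57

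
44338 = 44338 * 1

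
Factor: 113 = 113^1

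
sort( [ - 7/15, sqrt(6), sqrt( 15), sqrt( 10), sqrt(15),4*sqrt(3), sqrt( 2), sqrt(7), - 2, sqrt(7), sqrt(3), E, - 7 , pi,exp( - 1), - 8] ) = [ - 8, - 7, - 2,-7/15,exp( - 1 ), sqrt(2 ),sqrt ( 3 ), sqrt( 6),sqrt(7), sqrt(7), E , pi,  sqrt(10 ), sqrt(15),sqrt(15), 4 *sqrt(3)]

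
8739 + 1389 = 10128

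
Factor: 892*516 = 2^4 * 3^1*43^1 * 223^1 =460272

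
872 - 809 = 63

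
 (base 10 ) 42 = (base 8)52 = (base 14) 30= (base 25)1h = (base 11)39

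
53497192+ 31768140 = 85265332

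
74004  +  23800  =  97804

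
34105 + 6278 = 40383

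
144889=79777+65112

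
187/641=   187/641 = 0.29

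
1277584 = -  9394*( - 136)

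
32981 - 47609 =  - 14628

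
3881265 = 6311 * 615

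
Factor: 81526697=7^1*23^1*139^1*3643^1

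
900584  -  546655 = 353929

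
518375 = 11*47125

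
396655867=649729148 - 253073281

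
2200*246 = 541200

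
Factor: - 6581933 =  - 23^1*286171^1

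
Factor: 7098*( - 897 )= -2^1*3^2 * 7^1*13^3*23^1 =-6366906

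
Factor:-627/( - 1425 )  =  11/25  =  5^( - 2) * 11^1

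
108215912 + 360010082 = 468225994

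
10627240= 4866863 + 5760377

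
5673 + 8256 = 13929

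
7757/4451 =1 + 3306/4451 = 1.74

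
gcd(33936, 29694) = 4242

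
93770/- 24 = - 46885/12= -  3907.08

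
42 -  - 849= 891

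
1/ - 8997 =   -  1 + 8996/8997= - 0.00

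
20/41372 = 5/10343 = 0.00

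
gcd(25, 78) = 1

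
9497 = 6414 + 3083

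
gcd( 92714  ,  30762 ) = 2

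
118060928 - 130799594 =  - 12738666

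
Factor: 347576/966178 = 173788/483089 = 2^2*17^( - 1 )*23^1*157^( - 1)*181^(- 1 )*1889^1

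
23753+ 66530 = 90283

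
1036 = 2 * 518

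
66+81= 147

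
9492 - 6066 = 3426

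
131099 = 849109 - 718010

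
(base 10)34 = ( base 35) y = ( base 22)1c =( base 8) 42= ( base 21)1d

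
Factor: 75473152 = 2^8 * 113^1*2609^1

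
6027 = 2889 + 3138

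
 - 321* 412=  - 132252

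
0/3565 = 0 = 0.00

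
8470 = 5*1694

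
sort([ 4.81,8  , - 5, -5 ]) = [ - 5,-5, 4.81,8]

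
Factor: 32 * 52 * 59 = 2^7*13^1 * 59^1 = 98176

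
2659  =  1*2659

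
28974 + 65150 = 94124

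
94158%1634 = 1020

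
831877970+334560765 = 1166438735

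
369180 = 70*5274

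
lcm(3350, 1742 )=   43550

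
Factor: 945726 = 2^1*3^1*163^1*967^1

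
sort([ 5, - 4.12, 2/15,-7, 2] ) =[ - 7, - 4.12,2/15 , 2, 5] 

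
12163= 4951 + 7212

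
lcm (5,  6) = 30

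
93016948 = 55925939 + 37091009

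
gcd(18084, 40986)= 66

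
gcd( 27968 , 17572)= 92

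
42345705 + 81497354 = 123843059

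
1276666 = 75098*17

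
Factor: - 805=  - 5^1*7^1*23^1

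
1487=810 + 677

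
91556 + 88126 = 179682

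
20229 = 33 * 613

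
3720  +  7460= 11180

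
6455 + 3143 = 9598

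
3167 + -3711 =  - 544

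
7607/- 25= - 305 + 18/25  =  - 304.28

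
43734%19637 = 4460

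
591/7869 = 197/2623 = 0.08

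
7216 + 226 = 7442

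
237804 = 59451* 4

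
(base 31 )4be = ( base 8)10147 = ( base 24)76n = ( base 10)4199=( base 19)BC0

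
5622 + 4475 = 10097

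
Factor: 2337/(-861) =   -  19/7 = -  7^( - 1) *19^1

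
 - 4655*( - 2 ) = 9310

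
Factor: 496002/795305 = 2^1*3^1  *  5^(  -  1)*7^ (-1) * 13^1*31^(-1 )*733^( - 1)* 6359^1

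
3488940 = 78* 44730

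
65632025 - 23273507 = 42358518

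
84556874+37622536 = 122179410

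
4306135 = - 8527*( - 505 ) 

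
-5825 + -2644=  - 8469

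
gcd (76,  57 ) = 19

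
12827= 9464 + 3363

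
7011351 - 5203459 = 1807892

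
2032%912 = 208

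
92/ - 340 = -23/85 = - 0.27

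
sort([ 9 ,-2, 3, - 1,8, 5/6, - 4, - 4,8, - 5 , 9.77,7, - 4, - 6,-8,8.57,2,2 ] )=[ - 8, - 6, - 5, - 4,- 4, - 4, - 2 , - 1, 5/6,2,2,3,7,8,8 , 8.57,9,9.77]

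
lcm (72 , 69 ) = 1656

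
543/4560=181/1520  =  0.12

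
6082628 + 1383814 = 7466442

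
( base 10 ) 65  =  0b1000001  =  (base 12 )55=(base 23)2j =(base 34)1V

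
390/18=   21  +  2/3 = 21.67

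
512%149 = 65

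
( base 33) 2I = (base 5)314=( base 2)1010100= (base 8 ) 124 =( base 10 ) 84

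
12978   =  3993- - 8985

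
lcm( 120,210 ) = 840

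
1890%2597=1890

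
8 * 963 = 7704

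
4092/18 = 227 + 1/3 = 227.33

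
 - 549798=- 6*91633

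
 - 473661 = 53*( - 8937)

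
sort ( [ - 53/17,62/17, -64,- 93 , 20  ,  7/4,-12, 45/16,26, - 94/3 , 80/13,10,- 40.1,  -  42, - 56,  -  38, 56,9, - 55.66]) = [-93,-64, - 56, - 55.66, - 42, -40.1, -38,  -  94/3, - 12, - 53/17,7/4,45/16,62/17 , 80/13, 9,10, 20, 26, 56]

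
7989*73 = 583197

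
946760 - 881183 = 65577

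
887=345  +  542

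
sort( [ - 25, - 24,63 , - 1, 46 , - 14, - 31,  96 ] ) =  [-31, -25,-24 , - 14, - 1,46,63,96]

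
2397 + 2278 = 4675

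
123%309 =123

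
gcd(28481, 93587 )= 1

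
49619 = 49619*1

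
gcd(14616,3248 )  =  1624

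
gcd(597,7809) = 3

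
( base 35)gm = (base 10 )582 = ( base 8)1106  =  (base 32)i6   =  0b1001000110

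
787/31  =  787/31 = 25.39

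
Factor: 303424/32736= 862/93 = 2^1*3^( - 1 )*31^( - 1 )*431^1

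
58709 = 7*8387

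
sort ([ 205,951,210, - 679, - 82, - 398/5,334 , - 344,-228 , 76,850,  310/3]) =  [-679, - 344,- 228, - 82, - 398/5,76, 310/3, 205,210, 334,850,951 ] 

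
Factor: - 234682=  -  2^1*7^1*16763^1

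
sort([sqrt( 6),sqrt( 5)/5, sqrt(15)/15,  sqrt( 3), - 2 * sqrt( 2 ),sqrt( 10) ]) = [ - 2*sqrt( 2),sqrt( 15 ) /15,sqrt(5) /5, sqrt(3 ), sqrt ( 6 ), sqrt( 10)]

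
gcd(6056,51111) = 1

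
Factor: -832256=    - 2^8*3251^1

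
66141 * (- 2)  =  -132282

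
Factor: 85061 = 85061^1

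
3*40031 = 120093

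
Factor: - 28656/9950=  - 2^3*3^2*5^( - 2 ) = - 72/25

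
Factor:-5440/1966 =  - 2^5*5^1*17^1 * 983^( - 1) = - 2720/983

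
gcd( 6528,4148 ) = 68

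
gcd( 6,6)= 6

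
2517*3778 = 9509226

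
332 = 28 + 304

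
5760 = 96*60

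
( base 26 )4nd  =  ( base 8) 6363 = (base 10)3315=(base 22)6if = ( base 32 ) 37J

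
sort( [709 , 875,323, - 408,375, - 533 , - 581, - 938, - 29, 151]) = [  -  938, - 581, - 533, - 408 , - 29,151,323 , 375  ,  709,875]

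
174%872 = 174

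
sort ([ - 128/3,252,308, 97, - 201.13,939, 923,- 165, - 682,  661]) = [ - 682,-201.13, - 165, - 128/3, 97, 252 , 308, 661, 923,  939 ] 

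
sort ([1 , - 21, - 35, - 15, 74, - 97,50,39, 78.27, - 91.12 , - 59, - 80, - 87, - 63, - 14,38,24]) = [ - 97, - 91.12, - 87, - 80, - 63,-59, - 35, - 21,-15,-14,1,24,38, 39, 50, 74,78.27] 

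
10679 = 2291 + 8388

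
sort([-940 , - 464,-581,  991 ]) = [  -  940, - 581,  -  464,991 ]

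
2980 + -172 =2808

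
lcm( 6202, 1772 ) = 12404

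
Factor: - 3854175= - 3^1*5^2 * 13^1 * 59^1*67^1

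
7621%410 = 241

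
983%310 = 53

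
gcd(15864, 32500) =4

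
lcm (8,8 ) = 8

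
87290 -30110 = 57180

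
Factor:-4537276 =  - 2^2*19^1 * 227^1*263^1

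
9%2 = 1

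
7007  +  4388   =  11395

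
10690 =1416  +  9274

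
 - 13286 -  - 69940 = 56654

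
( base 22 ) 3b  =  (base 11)70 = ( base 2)1001101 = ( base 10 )77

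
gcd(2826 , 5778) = 18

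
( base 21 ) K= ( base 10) 20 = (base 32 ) k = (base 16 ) 14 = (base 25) K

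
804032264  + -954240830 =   -  150208566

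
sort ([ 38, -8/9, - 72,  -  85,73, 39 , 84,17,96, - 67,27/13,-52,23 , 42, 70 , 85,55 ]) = [ - 85, - 72,-67, - 52,-8/9, 27/13 , 17,23,38,39,42, 55,70,73 , 84,85,96 ] 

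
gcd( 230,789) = 1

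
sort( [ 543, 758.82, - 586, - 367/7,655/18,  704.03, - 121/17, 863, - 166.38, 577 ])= [ - 586, - 166.38, - 367/7, - 121/17, 655/18,543, 577, 704.03,758.82,863]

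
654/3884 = 327/1942 = 0.17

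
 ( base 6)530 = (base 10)198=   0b11000110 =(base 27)79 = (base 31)6c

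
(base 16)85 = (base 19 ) 70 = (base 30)4d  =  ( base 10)133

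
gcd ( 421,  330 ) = 1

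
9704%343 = 100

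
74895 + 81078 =155973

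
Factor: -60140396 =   -  2^2 * 19^1 * 791321^1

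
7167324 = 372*19267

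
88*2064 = 181632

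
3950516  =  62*63718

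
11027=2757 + 8270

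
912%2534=912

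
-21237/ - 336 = 7079/112 = 63.21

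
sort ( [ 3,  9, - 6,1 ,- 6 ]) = [ - 6, - 6, 1,  3, 9] 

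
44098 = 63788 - 19690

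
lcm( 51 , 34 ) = 102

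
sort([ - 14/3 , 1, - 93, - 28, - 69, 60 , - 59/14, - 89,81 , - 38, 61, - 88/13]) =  [ - 93,-89 , - 69 , - 38, - 28, - 88/13 , - 14/3, - 59/14, 1,  60,61 , 81] 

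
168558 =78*2161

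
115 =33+82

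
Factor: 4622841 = 3^2*513649^1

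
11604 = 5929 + 5675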